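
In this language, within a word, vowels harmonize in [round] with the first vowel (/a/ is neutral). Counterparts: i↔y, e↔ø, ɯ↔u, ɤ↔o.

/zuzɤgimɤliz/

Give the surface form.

/ɤ/ harmonizes with /u/ ([+round]) → [o]
/i/ harmonizes with /u/ ([+round]) → [y]
/ɤ/ harmonizes with /u/ ([+round]) → [o]
/i/ harmonizes with /u/ ([+round]) → [y]

[zuzogymolyz]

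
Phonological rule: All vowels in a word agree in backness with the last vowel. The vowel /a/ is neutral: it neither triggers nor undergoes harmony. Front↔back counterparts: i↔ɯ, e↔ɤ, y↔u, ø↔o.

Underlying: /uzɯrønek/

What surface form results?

[yzirønek]

/u/ harmonizes with /e/ ([-back]) → [y]
/ɯ/ harmonizes with /e/ ([-back]) → [i]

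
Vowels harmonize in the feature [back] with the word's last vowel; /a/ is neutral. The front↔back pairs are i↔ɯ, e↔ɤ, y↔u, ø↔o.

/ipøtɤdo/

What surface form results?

/i/ harmonizes with /o/ ([+back]) → [ɯ]
/ø/ harmonizes with /o/ ([+back]) → [o]

[ɯpotɤdo]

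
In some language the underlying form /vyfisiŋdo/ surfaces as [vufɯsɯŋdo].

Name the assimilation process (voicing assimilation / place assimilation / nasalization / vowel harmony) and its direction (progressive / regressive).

/y/→[u] /i/→[ɯ] /i/→[ɯ].
Vowels agree with the last vowel, so the harmony is regressive.

vowel harmony, regressive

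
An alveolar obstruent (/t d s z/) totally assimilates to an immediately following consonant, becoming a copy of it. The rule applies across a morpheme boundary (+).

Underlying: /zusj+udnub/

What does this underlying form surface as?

[zujj+unnub]

/s/ before /j/ → [j] (total assimilation)
/d/ before /n/ → [n] (total assimilation)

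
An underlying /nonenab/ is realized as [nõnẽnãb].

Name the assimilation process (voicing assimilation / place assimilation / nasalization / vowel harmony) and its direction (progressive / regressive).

/o/→[õ] /e/→[ẽ] /a/→[ã].
Each target copies a feature from the preceding segment, so the direction is progressive.

nasalization, progressive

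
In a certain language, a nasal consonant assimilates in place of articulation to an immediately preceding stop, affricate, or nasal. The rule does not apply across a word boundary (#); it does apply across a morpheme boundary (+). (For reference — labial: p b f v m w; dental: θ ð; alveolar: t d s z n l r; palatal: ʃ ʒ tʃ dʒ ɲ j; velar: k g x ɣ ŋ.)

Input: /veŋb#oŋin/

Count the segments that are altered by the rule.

No segment meets the rule's conditions.

0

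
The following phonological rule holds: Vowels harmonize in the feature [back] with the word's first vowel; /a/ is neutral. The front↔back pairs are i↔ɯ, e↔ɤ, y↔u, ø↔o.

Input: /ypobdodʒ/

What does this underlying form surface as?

[ypøbdødʒ]

/o/ harmonizes with /y/ ([-back]) → [ø]
/o/ harmonizes with /y/ ([-back]) → [ø]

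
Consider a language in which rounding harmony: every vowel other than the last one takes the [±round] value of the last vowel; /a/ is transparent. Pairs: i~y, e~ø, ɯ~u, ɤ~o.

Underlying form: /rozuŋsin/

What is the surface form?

/o/ harmonizes with /i/ ([-round]) → [ɤ]
/u/ harmonizes with /i/ ([-round]) → [ɯ]

[rɤzɯŋsin]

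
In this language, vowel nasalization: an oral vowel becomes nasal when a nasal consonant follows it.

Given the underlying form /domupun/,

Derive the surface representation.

/o/ before nasal /m/ → [õ]
/u/ before nasal /n/ → [ũ]

[dõmupũn]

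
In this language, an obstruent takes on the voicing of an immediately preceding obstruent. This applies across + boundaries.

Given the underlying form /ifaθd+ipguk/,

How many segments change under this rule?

2

/d/ after /θ/ (voiceless) → [t]
/g/ after /p/ (voiceless) → [k]
2 segments change.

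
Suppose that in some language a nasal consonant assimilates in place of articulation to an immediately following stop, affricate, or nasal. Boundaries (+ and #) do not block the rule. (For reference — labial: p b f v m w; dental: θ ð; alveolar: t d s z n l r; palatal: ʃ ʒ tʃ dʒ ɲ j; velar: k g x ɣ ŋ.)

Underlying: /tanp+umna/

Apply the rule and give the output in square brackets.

/n/ before /p/ (labial) → [m]
/m/ before /n/ (alveolar) → [n]

[tamp+unna]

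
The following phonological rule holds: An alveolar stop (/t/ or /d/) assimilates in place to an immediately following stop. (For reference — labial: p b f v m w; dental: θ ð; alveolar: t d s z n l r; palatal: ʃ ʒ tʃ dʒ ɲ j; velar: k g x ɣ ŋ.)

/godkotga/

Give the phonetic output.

/d/ before /k/ (velar) → [g]
/t/ before /g/ (velar) → [k]

[gogkokga]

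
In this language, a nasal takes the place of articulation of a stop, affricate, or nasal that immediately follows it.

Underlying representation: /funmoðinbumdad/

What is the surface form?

[fummoðimbundad]

/n/ before /m/ (labial) → [m]
/n/ before /b/ (labial) → [m]
/m/ before /d/ (alveolar) → [n]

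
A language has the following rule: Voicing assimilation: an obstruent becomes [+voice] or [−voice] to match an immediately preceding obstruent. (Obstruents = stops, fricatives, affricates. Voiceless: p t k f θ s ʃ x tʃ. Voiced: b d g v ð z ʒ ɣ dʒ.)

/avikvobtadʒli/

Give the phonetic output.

/v/ after /k/ (voiceless) → [f]
/t/ after /b/ (voiced) → [d]

[avikfobdadʒli]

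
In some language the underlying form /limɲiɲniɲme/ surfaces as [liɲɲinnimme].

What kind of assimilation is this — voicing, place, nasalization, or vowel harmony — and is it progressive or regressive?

/m/→[ɲ] /ɲ/→[n] /ɲ/→[m].
Each target copies a feature from the following segment, so the direction is regressive.

place assimilation, regressive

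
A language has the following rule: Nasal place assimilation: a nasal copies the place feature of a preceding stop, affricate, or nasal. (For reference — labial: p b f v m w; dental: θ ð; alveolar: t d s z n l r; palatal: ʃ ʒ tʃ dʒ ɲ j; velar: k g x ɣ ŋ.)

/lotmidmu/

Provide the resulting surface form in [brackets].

[lotnidnu]

/m/ after /t/ (alveolar) → [n]
/m/ after /d/ (alveolar) → [n]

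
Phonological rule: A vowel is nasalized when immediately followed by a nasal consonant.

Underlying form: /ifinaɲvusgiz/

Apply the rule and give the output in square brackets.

[ifĩnãɲvusgiz]

/i/ before nasal /n/ → [ĩ]
/a/ before nasal /ɲ/ → [ã]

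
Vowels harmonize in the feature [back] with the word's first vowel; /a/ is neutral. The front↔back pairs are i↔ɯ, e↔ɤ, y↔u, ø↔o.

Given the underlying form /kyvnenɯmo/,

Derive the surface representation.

[kyvnenimø]

/ɯ/ harmonizes with /y/ ([-back]) → [i]
/o/ harmonizes with /y/ ([-back]) → [ø]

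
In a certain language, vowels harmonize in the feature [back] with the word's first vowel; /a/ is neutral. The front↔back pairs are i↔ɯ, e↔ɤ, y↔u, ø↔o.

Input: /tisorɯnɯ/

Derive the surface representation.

[tisørini]

/o/ harmonizes with /i/ ([-back]) → [ø]
/ɯ/ harmonizes with /i/ ([-back]) → [i]
/ɯ/ harmonizes with /i/ ([-back]) → [i]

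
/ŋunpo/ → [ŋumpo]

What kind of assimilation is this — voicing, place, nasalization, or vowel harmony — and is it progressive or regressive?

place assimilation, regressive

/n/→[m].
Each target copies a feature from the following segment, so the direction is regressive.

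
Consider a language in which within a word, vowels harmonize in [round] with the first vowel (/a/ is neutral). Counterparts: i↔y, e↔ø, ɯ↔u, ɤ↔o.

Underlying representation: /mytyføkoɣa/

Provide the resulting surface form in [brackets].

[mytyføkoɣa]

no segment meets the rule's conditions; no change.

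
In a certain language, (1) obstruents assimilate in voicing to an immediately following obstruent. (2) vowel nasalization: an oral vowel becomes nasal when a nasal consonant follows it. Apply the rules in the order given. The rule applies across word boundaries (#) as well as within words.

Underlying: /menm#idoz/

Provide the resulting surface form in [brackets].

[mẽnm#idoz]

Rule 1: no segment meets the rule's conditions; no change.
After rule 1: menm#idoz
Rule 2: /e/ before nasal /n/ → [ẽ]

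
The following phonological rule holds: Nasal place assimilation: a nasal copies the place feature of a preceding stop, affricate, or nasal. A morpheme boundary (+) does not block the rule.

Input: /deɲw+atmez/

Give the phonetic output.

[deɲw+atnez]

/m/ after /t/ (alveolar) → [n]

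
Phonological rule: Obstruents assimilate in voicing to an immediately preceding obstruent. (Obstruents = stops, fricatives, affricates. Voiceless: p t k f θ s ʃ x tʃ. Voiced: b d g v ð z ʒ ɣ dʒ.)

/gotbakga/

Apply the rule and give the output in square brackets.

[gotpakka]

/b/ after /t/ (voiceless) → [p]
/g/ after /k/ (voiceless) → [k]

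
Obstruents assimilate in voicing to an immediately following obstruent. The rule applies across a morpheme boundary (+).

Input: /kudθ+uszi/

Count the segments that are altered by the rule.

/d/ before /θ/ (voiceless) → [t]
/s/ before /z/ (voiced) → [z]
2 segments change.

2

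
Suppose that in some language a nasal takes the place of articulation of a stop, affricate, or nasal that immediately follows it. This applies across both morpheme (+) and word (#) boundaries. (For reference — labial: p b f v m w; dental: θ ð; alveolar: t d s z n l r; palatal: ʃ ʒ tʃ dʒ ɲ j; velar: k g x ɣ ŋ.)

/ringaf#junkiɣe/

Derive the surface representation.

/n/ before /g/ (velar) → [ŋ]
/n/ before /k/ (velar) → [ŋ]

[riŋgaf#juŋkiɣe]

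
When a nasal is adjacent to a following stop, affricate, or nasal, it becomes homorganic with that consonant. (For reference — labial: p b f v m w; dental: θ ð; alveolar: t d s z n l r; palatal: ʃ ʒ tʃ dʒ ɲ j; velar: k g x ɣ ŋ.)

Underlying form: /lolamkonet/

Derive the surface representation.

/m/ before /k/ (velar) → [ŋ]

[lolaŋkonet]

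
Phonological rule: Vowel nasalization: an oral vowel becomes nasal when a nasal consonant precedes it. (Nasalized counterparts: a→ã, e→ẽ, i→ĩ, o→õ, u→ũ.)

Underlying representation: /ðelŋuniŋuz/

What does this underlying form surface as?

[ðelŋũnĩŋũz]

/u/ after nasal /ŋ/ → [ũ]
/i/ after nasal /n/ → [ĩ]
/u/ after nasal /ŋ/ → [ũ]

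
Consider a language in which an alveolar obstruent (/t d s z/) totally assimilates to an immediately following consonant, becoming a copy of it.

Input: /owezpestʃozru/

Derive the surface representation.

/z/ before /p/ → [p] (total assimilation)
/s/ before /tʃ/ → [tʃ] (total assimilation)
/z/ before /r/ → [r] (total assimilation)

[oweppetʃtʃorru]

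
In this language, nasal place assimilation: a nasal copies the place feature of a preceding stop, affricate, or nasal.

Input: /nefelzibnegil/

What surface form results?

/n/ after /b/ (labial) → [m]

[nefelzibmegil]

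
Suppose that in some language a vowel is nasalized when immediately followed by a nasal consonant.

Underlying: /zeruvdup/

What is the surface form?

[zeruvdup]

no segment meets the rule's conditions; no change.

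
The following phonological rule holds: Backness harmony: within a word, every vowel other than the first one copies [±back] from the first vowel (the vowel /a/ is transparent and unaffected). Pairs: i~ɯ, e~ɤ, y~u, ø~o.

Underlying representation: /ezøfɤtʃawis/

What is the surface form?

[ezøfetʃawis]

/ɤ/ harmonizes with /e/ ([-back]) → [e]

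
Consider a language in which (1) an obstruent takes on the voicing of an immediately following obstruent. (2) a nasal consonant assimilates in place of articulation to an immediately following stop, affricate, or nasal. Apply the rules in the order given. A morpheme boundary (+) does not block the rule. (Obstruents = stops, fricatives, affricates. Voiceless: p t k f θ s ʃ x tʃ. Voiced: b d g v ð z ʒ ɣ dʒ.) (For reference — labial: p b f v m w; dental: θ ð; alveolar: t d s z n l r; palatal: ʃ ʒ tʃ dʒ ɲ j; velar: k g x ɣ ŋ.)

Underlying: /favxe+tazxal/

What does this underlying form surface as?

[fafxe+tasxal]

Rule 1: /v/ before /x/ (voiceless) → [f]
Rule 1: /z/ before /x/ (voiceless) → [s]
After rule 1: fafxe+tasxal
Rule 2: no segment meets the rule's conditions; no change.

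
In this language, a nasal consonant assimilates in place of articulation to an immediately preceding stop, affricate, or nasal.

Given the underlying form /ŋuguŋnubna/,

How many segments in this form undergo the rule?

/n/ after /ŋ/ (velar) → [ŋ]
/n/ after /b/ (labial) → [m]
2 segments change.

2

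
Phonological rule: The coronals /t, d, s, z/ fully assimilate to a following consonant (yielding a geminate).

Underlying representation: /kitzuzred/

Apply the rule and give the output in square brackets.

[kizzurred]

/t/ before /z/ → [z] (total assimilation)
/z/ before /r/ → [r] (total assimilation)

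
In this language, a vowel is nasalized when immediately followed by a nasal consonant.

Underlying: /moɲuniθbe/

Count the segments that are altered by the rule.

/o/ before nasal /ɲ/ → [õ]
/u/ before nasal /n/ → [ũ]
2 segments change.

2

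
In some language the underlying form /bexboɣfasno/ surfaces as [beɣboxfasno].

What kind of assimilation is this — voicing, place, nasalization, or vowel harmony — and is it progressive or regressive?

voicing assimilation, regressive

/x/→[ɣ] /ɣ/→[x].
Each target copies a feature from the following segment, so the direction is regressive.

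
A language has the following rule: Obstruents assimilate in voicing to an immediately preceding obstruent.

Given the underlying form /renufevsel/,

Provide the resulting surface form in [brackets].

/s/ after /v/ (voiced) → [z]

[renufevzel]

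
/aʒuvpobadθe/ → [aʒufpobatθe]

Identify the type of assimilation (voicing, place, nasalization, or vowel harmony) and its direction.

/v/→[f] /d/→[t].
Each target copies a feature from the following segment, so the direction is regressive.

voicing assimilation, regressive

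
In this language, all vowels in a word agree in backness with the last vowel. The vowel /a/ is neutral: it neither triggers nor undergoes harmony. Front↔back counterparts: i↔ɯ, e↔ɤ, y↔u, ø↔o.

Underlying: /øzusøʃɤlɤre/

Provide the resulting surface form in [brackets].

/u/ harmonizes with /e/ ([-back]) → [y]
/ɤ/ harmonizes with /e/ ([-back]) → [e]
/ɤ/ harmonizes with /e/ ([-back]) → [e]

[øzysøʃelere]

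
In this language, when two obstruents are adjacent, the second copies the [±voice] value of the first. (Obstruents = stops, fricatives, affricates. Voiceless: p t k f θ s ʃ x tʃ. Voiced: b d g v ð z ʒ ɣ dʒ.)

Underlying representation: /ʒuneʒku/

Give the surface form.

[ʒuneʒgu]

/k/ after /ʒ/ (voiced) → [g]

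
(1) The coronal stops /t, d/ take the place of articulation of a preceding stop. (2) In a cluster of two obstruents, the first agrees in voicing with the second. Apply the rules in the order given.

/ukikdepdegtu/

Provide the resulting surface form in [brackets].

Rule 1: /d/ after /k/ (velar) → [g]
Rule 1: /d/ after /p/ (labial) → [b]
Rule 1: /t/ after /g/ (velar) → [k]
After rule 1: ukikgepbegku
Rule 2: /k/ before /g/ (voiced) → [g]
Rule 2: /p/ before /b/ (voiced) → [b]
Rule 2: /g/ before /k/ (voiceless) → [k]

[ukiggebbekku]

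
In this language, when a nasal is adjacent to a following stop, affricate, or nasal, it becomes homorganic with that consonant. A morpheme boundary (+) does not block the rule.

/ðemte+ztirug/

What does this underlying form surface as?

/m/ before /t/ (alveolar) → [n]

[ðente+ztirug]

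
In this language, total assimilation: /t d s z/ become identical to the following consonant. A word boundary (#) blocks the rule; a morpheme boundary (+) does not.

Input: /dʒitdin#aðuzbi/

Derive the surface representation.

/t/ before /d/ → [d] (total assimilation)
/z/ before /b/ → [b] (total assimilation)

[dʒiddin#aðubbi]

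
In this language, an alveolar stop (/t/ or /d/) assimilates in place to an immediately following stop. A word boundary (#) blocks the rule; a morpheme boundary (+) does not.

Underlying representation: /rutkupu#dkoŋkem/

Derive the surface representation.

[rukkupu#gkoŋkem]

/t/ before /k/ (velar) → [k]
/d/ before /k/ (velar) → [g]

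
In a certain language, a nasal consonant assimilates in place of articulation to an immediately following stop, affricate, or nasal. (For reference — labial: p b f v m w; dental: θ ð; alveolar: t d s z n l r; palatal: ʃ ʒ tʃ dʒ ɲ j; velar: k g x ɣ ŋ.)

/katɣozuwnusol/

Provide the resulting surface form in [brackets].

[katɣozuwnusol]

no segment meets the rule's conditions; no change.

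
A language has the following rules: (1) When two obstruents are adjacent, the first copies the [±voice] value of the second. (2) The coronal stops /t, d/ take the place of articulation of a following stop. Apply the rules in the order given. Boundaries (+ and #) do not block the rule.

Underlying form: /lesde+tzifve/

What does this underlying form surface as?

Rule 1: /s/ before /d/ (voiced) → [z]
Rule 1: /t/ before /z/ (voiced) → [d]
Rule 1: /f/ before /v/ (voiced) → [v]
After rule 1: lezde+dzivve
Rule 2: no segment meets the rule's conditions; no change.

[lezde+dzivve]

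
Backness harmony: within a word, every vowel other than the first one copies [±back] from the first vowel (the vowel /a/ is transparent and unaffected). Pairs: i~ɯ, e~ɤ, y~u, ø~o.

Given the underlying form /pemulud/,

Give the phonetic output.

[pemylyd]

/u/ harmonizes with /e/ ([-back]) → [y]
/u/ harmonizes with /e/ ([-back]) → [y]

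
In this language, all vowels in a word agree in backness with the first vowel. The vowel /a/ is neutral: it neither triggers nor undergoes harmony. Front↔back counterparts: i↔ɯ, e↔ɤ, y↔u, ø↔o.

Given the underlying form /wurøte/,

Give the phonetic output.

[wurotɤ]

/ø/ harmonizes with /u/ ([+back]) → [o]
/e/ harmonizes with /u/ ([+back]) → [ɤ]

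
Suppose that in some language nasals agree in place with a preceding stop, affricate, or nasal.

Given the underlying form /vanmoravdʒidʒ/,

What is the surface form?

[vannoravdʒidʒ]

/m/ after /n/ (alveolar) → [n]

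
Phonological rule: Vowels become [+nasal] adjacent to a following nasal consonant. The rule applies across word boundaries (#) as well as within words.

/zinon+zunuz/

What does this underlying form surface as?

[zĩnõn+zũnuz]

/i/ before nasal /n/ → [ĩ]
/o/ before nasal /n/ → [õ]
/u/ before nasal /n/ → [ũ]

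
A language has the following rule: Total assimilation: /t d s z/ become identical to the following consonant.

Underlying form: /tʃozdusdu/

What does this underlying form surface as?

[tʃodduddu]

/z/ before /d/ → [d] (total assimilation)
/s/ before /d/ → [d] (total assimilation)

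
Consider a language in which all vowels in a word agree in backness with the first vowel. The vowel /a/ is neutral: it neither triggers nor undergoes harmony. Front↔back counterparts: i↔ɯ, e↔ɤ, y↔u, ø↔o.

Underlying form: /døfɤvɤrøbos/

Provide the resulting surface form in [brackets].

[døfeverøbøs]

/ɤ/ harmonizes with /ø/ ([-back]) → [e]
/ɤ/ harmonizes with /ø/ ([-back]) → [e]
/o/ harmonizes with /ø/ ([-back]) → [ø]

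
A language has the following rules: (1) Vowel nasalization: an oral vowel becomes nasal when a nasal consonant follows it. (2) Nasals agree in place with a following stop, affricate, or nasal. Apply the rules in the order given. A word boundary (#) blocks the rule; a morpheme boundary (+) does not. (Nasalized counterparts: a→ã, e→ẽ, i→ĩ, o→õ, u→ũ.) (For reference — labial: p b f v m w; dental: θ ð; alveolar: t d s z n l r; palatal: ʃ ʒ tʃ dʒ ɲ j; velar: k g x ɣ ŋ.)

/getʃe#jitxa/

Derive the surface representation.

Rule 1: no segment meets the rule's conditions; no change.
After rule 1: getʃe#jitxa
Rule 2: no segment meets the rule's conditions; no change.

[getʃe#jitxa]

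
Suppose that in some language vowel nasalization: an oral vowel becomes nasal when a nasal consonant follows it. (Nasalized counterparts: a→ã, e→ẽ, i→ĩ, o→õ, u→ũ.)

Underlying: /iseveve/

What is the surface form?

no segment meets the rule's conditions; no change.

[iseveve]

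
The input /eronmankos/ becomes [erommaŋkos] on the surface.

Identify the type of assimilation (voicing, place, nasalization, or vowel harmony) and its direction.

place assimilation, regressive

/n/→[m] /n/→[ŋ].
Each target copies a feature from the following segment, so the direction is regressive.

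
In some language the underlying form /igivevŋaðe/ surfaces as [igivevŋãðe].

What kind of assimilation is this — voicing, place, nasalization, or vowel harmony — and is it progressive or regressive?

nasalization, progressive

/a/→[ã].
Each target copies a feature from the preceding segment, so the direction is progressive.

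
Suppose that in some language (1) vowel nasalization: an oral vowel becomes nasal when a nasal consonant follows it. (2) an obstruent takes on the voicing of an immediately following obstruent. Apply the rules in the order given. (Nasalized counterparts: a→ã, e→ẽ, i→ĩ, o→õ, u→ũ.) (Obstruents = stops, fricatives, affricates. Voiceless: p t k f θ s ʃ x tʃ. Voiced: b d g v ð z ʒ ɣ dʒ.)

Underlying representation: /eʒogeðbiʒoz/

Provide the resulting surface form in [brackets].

Rule 1: no segment meets the rule's conditions; no change.
After rule 1: eʒogeðbiʒoz
Rule 2: no segment meets the rule's conditions; no change.

[eʒogeðbiʒoz]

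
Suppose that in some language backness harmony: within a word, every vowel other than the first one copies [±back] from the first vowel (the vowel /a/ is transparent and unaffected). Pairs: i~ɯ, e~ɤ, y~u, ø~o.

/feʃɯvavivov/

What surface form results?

/ɯ/ harmonizes with /e/ ([-back]) → [i]
/o/ harmonizes with /e/ ([-back]) → [ø]

[feʃivavivøv]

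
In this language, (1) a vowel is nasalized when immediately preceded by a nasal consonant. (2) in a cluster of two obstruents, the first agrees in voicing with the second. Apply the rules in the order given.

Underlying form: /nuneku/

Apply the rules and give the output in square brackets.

[nũnẽku]

Rule 1: /u/ after nasal /n/ → [ũ]
Rule 1: /e/ after nasal /n/ → [ẽ]
After rule 1: nũnẽku
Rule 2: no segment meets the rule's conditions; no change.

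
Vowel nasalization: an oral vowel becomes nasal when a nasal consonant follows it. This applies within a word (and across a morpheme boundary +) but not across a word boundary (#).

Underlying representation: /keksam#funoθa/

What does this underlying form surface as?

[keksãm#fũnoθa]

/a/ before nasal /m/ → [ã]
/u/ before nasal /n/ → [ũ]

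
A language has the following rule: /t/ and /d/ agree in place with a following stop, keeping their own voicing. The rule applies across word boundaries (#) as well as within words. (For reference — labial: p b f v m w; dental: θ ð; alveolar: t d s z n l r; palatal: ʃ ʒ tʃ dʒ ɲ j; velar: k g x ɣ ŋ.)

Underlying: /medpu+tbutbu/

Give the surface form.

/d/ before /p/ (labial) → [b]
/t/ before /b/ (labial) → [p]
/t/ before /b/ (labial) → [p]

[mebpu+pbupbu]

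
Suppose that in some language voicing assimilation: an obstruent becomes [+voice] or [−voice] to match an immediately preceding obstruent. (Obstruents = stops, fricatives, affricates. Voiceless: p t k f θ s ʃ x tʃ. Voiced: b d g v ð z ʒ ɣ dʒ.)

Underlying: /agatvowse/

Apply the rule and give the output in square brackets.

[agatfowse]

/v/ after /t/ (voiceless) → [f]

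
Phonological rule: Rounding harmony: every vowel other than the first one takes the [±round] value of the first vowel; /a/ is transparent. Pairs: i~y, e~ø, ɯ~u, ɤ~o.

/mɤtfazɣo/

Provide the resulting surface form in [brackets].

[mɤtfazɣɤ]

/o/ harmonizes with /ɤ/ ([-round]) → [ɤ]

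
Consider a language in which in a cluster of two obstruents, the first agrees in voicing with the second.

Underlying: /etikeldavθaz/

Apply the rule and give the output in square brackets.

[etikeldafθaz]

/v/ before /θ/ (voiceless) → [f]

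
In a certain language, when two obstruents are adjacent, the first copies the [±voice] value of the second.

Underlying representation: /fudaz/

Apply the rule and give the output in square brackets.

[fudaz]

no segment meets the rule's conditions; no change.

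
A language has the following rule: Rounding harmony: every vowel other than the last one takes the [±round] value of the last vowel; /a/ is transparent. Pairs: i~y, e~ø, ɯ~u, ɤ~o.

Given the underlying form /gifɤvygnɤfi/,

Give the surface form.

[gifɤvignɤfi]

/y/ harmonizes with /i/ ([-round]) → [i]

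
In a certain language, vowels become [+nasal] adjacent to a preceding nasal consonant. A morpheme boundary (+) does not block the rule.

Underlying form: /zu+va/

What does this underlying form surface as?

[zu+va]

no segment meets the rule's conditions; no change.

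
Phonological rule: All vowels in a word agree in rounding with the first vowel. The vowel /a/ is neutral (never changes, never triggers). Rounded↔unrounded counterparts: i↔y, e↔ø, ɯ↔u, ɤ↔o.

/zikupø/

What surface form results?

[zikɯpe]

/u/ harmonizes with /i/ ([-round]) → [ɯ]
/ø/ harmonizes with /i/ ([-round]) → [e]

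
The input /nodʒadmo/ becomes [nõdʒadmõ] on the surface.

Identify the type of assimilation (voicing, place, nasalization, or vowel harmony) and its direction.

nasalization, progressive

/o/→[õ] /o/→[õ].
Each target copies a feature from the preceding segment, so the direction is progressive.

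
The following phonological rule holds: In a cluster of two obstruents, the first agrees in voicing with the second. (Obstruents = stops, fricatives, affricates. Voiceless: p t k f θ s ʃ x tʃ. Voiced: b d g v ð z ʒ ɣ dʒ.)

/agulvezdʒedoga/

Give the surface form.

[agulvezdʒedoga]

no segment meets the rule's conditions; no change.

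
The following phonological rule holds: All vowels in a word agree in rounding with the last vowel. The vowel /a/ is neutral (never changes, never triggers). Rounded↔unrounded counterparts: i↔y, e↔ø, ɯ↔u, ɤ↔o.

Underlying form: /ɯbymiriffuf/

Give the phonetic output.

[ubymyryffuf]

/ɯ/ harmonizes with /u/ ([+round]) → [u]
/i/ harmonizes with /u/ ([+round]) → [y]
/i/ harmonizes with /u/ ([+round]) → [y]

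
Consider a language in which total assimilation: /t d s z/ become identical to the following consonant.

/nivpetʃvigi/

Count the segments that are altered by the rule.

No segment meets the rule's conditions.

0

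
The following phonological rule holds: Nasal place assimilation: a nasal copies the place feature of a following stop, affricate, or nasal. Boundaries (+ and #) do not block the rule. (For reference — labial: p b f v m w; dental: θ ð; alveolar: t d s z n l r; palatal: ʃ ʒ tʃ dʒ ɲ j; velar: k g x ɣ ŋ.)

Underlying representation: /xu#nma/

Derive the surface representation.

/n/ before /m/ (labial) → [m]

[xu#mma]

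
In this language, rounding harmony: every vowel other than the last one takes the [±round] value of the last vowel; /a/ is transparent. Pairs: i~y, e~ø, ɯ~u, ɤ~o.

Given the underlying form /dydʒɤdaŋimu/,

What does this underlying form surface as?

[dydʒodaŋymu]

/ɤ/ harmonizes with /u/ ([+round]) → [o]
/i/ harmonizes with /u/ ([+round]) → [y]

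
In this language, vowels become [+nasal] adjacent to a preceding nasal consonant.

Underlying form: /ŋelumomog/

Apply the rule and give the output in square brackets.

[ŋẽlumõmõg]

/e/ after nasal /ŋ/ → [ẽ]
/o/ after nasal /m/ → [õ]
/o/ after nasal /m/ → [õ]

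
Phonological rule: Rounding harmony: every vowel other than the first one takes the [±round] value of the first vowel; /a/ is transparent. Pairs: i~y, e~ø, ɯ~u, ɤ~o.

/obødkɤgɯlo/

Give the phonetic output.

[obødkogulo]

/ɤ/ harmonizes with /o/ ([+round]) → [o]
/ɯ/ harmonizes with /o/ ([+round]) → [u]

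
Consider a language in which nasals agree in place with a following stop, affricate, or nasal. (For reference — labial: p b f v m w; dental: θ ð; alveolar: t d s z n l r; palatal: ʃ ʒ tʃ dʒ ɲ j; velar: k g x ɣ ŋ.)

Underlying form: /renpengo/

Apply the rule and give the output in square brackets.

[rempeŋgo]

/n/ before /p/ (labial) → [m]
/n/ before /g/ (velar) → [ŋ]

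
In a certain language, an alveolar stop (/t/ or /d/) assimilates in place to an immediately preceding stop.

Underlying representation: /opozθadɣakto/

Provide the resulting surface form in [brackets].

[opozθadɣakko]

/t/ after /k/ (velar) → [k]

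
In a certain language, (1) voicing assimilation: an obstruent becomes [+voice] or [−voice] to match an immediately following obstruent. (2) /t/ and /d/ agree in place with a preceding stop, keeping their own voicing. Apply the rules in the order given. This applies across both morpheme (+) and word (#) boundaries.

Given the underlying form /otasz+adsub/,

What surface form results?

Rule 1: /s/ before /z/ (voiced) → [z]
Rule 1: /d/ before /s/ (voiceless) → [t]
After rule 1: otazz+atsub
Rule 2: no segment meets the rule's conditions; no change.

[otazz+atsub]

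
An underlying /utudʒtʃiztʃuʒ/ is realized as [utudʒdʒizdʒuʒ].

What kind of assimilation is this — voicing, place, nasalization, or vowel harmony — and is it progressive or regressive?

voicing assimilation, progressive

/tʃ/→[dʒ] /tʃ/→[dʒ].
Each target copies a feature from the preceding segment, so the direction is progressive.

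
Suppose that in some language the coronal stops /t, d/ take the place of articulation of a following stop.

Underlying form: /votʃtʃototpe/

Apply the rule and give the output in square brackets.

[votʃtʃotoppe]

/t/ before /p/ (labial) → [p]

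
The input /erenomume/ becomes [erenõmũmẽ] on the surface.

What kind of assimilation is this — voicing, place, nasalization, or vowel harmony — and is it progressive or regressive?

nasalization, progressive

/o/→[õ] /u/→[ũ] /e/→[ẽ].
Each target copies a feature from the preceding segment, so the direction is progressive.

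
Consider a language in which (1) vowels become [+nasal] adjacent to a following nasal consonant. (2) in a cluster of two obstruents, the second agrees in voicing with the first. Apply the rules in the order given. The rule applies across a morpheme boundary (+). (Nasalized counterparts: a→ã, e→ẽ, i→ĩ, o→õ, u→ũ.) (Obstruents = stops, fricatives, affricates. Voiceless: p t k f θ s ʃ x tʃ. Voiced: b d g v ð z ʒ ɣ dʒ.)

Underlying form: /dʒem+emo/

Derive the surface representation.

Rule 1: /e/ before nasal /m/ → [ẽ]
Rule 1: /e/ before nasal /m/ → [ẽ]
After rule 1: dʒẽm+ẽmo
Rule 2: no segment meets the rule's conditions; no change.

[dʒẽm+ẽmo]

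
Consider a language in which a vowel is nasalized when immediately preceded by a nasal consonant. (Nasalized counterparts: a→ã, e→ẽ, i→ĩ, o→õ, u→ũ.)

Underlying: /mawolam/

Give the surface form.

/a/ after nasal /m/ → [ã]

[mãwolam]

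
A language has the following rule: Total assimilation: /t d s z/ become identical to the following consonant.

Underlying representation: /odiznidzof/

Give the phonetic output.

[odinnizzof]

/z/ before /n/ → [n] (total assimilation)
/d/ before /z/ → [z] (total assimilation)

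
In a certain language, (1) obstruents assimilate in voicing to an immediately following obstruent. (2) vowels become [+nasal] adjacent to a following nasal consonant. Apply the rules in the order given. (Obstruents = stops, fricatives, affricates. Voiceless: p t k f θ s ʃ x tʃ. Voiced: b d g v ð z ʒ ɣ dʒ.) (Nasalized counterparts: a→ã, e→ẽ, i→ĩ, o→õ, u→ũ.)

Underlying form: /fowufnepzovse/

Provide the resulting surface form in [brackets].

[fowufnebzofse]

Rule 1: /p/ before /z/ (voiced) → [b]
Rule 1: /v/ before /s/ (voiceless) → [f]
After rule 1: fowufnebzofse
Rule 2: no segment meets the rule's conditions; no change.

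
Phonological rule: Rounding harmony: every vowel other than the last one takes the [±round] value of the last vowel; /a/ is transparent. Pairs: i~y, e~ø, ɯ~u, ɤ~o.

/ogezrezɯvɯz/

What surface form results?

[ɤgezrezɯvɯz]

/o/ harmonizes with /ɯ/ ([-round]) → [ɤ]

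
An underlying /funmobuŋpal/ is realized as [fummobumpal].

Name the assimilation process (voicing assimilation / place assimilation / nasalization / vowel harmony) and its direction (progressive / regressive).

place assimilation, regressive

/n/→[m] /ŋ/→[m].
Each target copies a feature from the following segment, so the direction is regressive.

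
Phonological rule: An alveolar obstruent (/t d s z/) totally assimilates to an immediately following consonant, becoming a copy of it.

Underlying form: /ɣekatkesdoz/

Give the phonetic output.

[ɣekakkeddoz]

/t/ before /k/ → [k] (total assimilation)
/s/ before /d/ → [d] (total assimilation)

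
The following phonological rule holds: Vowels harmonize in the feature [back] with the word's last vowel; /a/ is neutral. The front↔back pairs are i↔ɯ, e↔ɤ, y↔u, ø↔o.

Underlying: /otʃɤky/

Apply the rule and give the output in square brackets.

[øtʃeky]

/o/ harmonizes with /y/ ([-back]) → [ø]
/ɤ/ harmonizes with /y/ ([-back]) → [e]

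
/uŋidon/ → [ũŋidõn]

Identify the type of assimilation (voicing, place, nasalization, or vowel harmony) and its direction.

nasalization, regressive

/u/→[ũ] /o/→[õ].
Each target copies a feature from the following segment, so the direction is regressive.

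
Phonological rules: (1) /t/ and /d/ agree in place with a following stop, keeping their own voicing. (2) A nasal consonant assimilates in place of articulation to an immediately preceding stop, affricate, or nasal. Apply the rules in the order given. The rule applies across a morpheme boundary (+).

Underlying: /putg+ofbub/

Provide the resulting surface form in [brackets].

Rule 1: /t/ before /g/ (velar) → [k]
After rule 1: pukg+ofbub
Rule 2: no segment meets the rule's conditions; no change.

[pukg+ofbub]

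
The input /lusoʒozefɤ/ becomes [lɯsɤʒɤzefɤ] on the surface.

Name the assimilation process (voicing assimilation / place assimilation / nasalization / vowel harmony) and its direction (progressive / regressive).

vowel harmony, regressive

/u/→[ɯ] /o/→[ɤ] /o/→[ɤ].
Vowels agree with the last vowel, so the harmony is regressive.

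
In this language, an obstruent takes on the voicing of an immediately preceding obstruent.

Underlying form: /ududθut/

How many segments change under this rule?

/θ/ after /d/ (voiced) → [ð]
1 segment changes.

1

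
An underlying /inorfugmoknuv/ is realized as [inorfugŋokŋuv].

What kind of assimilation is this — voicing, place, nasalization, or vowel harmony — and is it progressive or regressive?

place assimilation, progressive

/m/→[ŋ] /n/→[ŋ].
Each target copies a feature from the preceding segment, so the direction is progressive.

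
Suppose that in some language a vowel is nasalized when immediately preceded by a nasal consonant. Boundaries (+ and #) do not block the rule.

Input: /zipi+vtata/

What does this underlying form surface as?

[zipi+vtata]

no segment meets the rule's conditions; no change.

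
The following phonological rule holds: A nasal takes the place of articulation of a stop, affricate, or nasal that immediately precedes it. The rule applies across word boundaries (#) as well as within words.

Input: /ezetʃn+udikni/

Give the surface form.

[ezetʃɲ+udikŋi]

/n/ after /tʃ/ (palatal) → [ɲ]
/n/ after /k/ (velar) → [ŋ]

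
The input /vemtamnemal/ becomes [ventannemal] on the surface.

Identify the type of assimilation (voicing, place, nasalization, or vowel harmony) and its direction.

place assimilation, regressive

/m/→[n] /m/→[n].
Each target copies a feature from the following segment, so the direction is regressive.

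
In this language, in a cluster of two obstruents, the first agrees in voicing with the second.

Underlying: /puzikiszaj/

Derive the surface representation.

/s/ before /z/ (voiced) → [z]

[puzikizzaj]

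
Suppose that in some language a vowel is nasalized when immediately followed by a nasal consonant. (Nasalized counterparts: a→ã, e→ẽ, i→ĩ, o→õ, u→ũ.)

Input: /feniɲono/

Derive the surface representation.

/e/ before nasal /n/ → [ẽ]
/i/ before nasal /ɲ/ → [ĩ]
/o/ before nasal /n/ → [õ]

[fẽnĩɲõno]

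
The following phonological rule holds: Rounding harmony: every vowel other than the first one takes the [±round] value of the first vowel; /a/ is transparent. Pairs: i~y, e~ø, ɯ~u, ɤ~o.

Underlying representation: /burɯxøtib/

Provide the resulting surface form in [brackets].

/ɯ/ harmonizes with /u/ ([+round]) → [u]
/i/ harmonizes with /u/ ([+round]) → [y]

[buruxøtyb]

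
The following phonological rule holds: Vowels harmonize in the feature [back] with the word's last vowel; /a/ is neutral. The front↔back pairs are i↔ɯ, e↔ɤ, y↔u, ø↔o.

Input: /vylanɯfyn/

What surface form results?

[vylanifyn]

/ɯ/ harmonizes with /y/ ([-back]) → [i]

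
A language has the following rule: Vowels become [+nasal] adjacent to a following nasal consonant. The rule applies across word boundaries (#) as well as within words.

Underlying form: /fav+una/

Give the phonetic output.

/u/ before nasal /n/ → [ũ]

[fav+ũna]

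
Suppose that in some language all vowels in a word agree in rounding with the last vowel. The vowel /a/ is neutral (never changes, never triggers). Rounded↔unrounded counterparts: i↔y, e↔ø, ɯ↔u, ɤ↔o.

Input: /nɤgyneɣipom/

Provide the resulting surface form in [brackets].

/ɤ/ harmonizes with /o/ ([+round]) → [o]
/e/ harmonizes with /o/ ([+round]) → [ø]
/i/ harmonizes with /o/ ([+round]) → [y]

[nogynøɣypom]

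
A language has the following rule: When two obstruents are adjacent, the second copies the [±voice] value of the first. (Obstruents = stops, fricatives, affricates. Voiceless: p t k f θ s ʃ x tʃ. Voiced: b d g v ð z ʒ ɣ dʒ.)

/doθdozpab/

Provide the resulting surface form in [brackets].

[doθtozbab]

/d/ after /θ/ (voiceless) → [t]
/p/ after /z/ (voiced) → [b]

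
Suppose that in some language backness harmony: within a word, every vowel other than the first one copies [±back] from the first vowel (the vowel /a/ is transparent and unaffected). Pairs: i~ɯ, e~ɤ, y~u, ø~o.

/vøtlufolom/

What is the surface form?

/u/ harmonizes with /ø/ ([-back]) → [y]
/o/ harmonizes with /ø/ ([-back]) → [ø]
/o/ harmonizes with /ø/ ([-back]) → [ø]

[vøtlyføløm]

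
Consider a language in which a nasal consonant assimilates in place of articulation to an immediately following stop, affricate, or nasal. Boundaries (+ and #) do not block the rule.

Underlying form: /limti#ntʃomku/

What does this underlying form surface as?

/m/ before /t/ (alveolar) → [n]
/n/ before /tʃ/ (palatal) → [ɲ]
/m/ before /k/ (velar) → [ŋ]

[linti#ɲtʃoŋku]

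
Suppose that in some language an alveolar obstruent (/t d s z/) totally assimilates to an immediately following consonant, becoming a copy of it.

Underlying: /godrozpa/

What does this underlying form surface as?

/d/ before /r/ → [r] (total assimilation)
/z/ before /p/ → [p] (total assimilation)

[gorroppa]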